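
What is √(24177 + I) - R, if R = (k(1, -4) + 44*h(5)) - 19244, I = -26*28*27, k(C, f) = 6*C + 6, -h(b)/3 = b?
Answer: 19892 + √4521 ≈ 19959.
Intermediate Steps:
h(b) = -3*b
k(C, f) = 6 + 6*C
I = -19656 (I = -728*27 = -19656)
R = -19892 (R = ((6 + 6*1) + 44*(-3*5)) - 19244 = ((6 + 6) + 44*(-15)) - 19244 = (12 - 660) - 19244 = -648 - 19244 = -19892)
√(24177 + I) - R = √(24177 - 19656) - 1*(-19892) = √4521 + 19892 = 19892 + √4521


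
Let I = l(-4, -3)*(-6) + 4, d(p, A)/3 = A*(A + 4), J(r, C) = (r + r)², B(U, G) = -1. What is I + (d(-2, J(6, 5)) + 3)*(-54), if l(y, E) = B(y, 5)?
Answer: -3452696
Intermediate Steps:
J(r, C) = 4*r² (J(r, C) = (2*r)² = 4*r²)
l(y, E) = -1
d(p, A) = 3*A*(4 + A) (d(p, A) = 3*(A*(A + 4)) = 3*(A*(4 + A)) = 3*A*(4 + A))
I = 10 (I = -1*(-6) + 4 = 6 + 4 = 10)
I + (d(-2, J(6, 5)) + 3)*(-54) = 10 + (3*(4*6²)*(4 + 4*6²) + 3)*(-54) = 10 + (3*(4*36)*(4 + 4*36) + 3)*(-54) = 10 + (3*144*(4 + 144) + 3)*(-54) = 10 + (3*144*148 + 3)*(-54) = 10 + (63936 + 3)*(-54) = 10 + 63939*(-54) = 10 - 3452706 = -3452696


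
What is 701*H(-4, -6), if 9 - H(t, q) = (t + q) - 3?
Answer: 15422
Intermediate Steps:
H(t, q) = 12 - q - t (H(t, q) = 9 - ((t + q) - 3) = 9 - ((q + t) - 3) = 9 - (-3 + q + t) = 9 + (3 - q - t) = 12 - q - t)
701*H(-4, -6) = 701*(12 - 1*(-6) - 1*(-4)) = 701*(12 + 6 + 4) = 701*22 = 15422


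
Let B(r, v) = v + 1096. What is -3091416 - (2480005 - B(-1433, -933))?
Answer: -5571258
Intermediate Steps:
B(r, v) = 1096 + v
-3091416 - (2480005 - B(-1433, -933)) = -3091416 - (2480005 - (1096 - 933)) = -3091416 - (2480005 - 1*163) = -3091416 - (2480005 - 163) = -3091416 - 1*2479842 = -3091416 - 2479842 = -5571258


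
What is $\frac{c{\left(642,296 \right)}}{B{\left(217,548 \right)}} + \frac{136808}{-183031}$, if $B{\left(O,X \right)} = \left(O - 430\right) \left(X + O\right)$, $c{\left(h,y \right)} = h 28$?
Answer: $- \frac{8527448272}{9941328765} \approx -0.85778$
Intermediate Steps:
$c{\left(h,y \right)} = 28 h$
$B{\left(O,X \right)} = \left(-430 + O\right) \left(O + X\right)$
$\frac{c{\left(642,296 \right)}}{B{\left(217,548 \right)}} + \frac{136808}{-183031} = \frac{28 \cdot 642}{217^{2} - 93310 - 235640 + 217 \cdot 548} + \frac{136808}{-183031} = \frac{17976}{47089 - 93310 - 235640 + 118916} + 136808 \left(- \frac{1}{183031}\right) = \frac{17976}{-162945} - \frac{136808}{183031} = 17976 \left(- \frac{1}{162945}\right) - \frac{136808}{183031} = - \frac{5992}{54315} - \frac{136808}{183031} = - \frac{8527448272}{9941328765}$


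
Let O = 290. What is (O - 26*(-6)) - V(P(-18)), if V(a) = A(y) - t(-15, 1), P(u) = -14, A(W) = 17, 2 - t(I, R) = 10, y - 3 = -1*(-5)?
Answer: 421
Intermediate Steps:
y = 8 (y = 3 - 1*(-5) = 3 + 5 = 8)
t(I, R) = -8 (t(I, R) = 2 - 1*10 = 2 - 10 = -8)
V(a) = 25 (V(a) = 17 - 1*(-8) = 17 + 8 = 25)
(O - 26*(-6)) - V(P(-18)) = (290 - 26*(-6)) - 1*25 = (290 + 156) - 25 = 446 - 25 = 421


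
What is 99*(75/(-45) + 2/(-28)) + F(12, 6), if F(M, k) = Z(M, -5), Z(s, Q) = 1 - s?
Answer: -2563/14 ≈ -183.07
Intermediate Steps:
F(M, k) = 1 - M
99*(75/(-45) + 2/(-28)) + F(12, 6) = 99*(75/(-45) + 2/(-28)) + (1 - 1*12) = 99*(75*(-1/45) + 2*(-1/28)) + (1 - 12) = 99*(-5/3 - 1/14) - 11 = 99*(-73/42) - 11 = -2409/14 - 11 = -2563/14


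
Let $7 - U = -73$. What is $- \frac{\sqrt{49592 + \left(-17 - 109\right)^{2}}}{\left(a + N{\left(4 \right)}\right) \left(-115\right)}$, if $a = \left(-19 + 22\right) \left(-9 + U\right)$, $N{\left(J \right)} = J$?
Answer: $\frac{2 \sqrt{16367}}{24955} \approx 0.010253$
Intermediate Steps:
$U = 80$ ($U = 7 - -73 = 7 + 73 = 80$)
$a = 213$ ($a = \left(-19 + 22\right) \left(-9 + 80\right) = 3 \cdot 71 = 213$)
$- \frac{\sqrt{49592 + \left(-17 - 109\right)^{2}}}{\left(a + N{\left(4 \right)}\right) \left(-115\right)} = - \frac{\sqrt{49592 + \left(-17 - 109\right)^{2}}}{\left(213 + 4\right) \left(-115\right)} = - \frac{\sqrt{49592 + \left(-126\right)^{2}}}{217 \left(-115\right)} = - \frac{\sqrt{49592 + 15876}}{-24955} = - \frac{\sqrt{65468} \left(-1\right)}{24955} = - \frac{2 \sqrt{16367} \left(-1\right)}{24955} = - \frac{\left(-2\right) \sqrt{16367}}{24955} = \frac{2 \sqrt{16367}}{24955}$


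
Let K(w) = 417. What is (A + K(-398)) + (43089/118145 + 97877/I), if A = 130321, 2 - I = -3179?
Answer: 49145557197084/375819245 ≈ 1.3077e+5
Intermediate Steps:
I = 3181 (I = 2 - 1*(-3179) = 2 + 3179 = 3181)
(A + K(-398)) + (43089/118145 + 97877/I) = (130321 + 417) + (43089/118145 + 97877/3181) = 130738 + (43089*(1/118145) + 97877*(1/3181)) = 130738 + (43089/118145 + 97877/3181) = 130738 + 11700744274/375819245 = 49145557197084/375819245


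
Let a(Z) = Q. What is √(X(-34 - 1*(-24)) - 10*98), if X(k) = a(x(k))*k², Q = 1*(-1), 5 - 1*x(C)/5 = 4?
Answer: 6*I*√30 ≈ 32.863*I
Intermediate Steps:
x(C) = 5 (x(C) = 25 - 5*4 = 25 - 20 = 5)
Q = -1
a(Z) = -1
X(k) = -k²
√(X(-34 - 1*(-24)) - 10*98) = √(-(-34 - 1*(-24))² - 10*98) = √(-(-34 + 24)² - 980) = √(-1*(-10)² - 980) = √(-1*100 - 980) = √(-100 - 980) = √(-1080) = 6*I*√30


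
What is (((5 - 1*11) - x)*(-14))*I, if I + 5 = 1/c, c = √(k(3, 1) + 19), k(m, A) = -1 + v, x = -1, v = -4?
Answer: -350 + 5*√14 ≈ -331.29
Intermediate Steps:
k(m, A) = -5 (k(m, A) = -1 - 4 = -5)
c = √14 (c = √(-5 + 19) = √14 ≈ 3.7417)
I = -5 + √14/14 (I = -5 + 1/(√14) = -5 + √14/14 ≈ -4.7327)
(((5 - 1*11) - x)*(-14))*I = (((5 - 1*11) - 1*(-1))*(-14))*(-5 + √14/14) = (((5 - 11) + 1)*(-14))*(-5 + √14/14) = ((-6 + 1)*(-14))*(-5 + √14/14) = (-5*(-14))*(-5 + √14/14) = 70*(-5 + √14/14) = -350 + 5*√14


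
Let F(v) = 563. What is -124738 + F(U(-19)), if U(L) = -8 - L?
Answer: -124175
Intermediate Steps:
-124738 + F(U(-19)) = -124738 + 563 = -124175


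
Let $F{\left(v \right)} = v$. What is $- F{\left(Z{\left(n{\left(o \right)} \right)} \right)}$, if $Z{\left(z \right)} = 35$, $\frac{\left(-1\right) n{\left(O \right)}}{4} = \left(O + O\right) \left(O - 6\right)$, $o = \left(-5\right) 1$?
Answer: $-35$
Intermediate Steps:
$o = -5$
$n{\left(O \right)} = - 8 O \left(-6 + O\right)$ ($n{\left(O \right)} = - 4 \left(O + O\right) \left(O - 6\right) = - 4 \cdot 2 O \left(-6 + O\right) = - 8 O \left(-6 + O\right)$)
$- F{\left(Z{\left(n{\left(o \right)} \right)} \right)} = \left(-1\right) 35 = -35$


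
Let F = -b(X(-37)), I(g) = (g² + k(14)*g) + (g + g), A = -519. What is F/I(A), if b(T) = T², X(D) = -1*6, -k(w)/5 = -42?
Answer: -12/53111 ≈ -0.00022594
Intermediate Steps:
k(w) = 210 (k(w) = -5*(-42) = 210)
I(g) = g² + 212*g (I(g) = (g² + 210*g) + (g + g) = (g² + 210*g) + 2*g = g² + 212*g)
X(D) = -6
F = -36 (F = -1*(-6)² = -1*36 = -36)
F/I(A) = -36*(-1/(519*(212 - 519))) = -36/((-519*(-307))) = -36/159333 = -36*1/159333 = -12/53111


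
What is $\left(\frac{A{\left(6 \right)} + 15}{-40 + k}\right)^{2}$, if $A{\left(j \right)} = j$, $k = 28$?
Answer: $\frac{49}{16} \approx 3.0625$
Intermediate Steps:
$\left(\frac{A{\left(6 \right)} + 15}{-40 + k}\right)^{2} = \left(\frac{6 + 15}{-40 + 28}\right)^{2} = \left(\frac{21}{-12}\right)^{2} = \left(21 \left(- \frac{1}{12}\right)\right)^{2} = \left(- \frac{7}{4}\right)^{2} = \frac{49}{16}$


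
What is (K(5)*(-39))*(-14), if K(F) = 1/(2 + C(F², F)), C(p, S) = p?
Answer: 182/9 ≈ 20.222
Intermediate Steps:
K(F) = 1/(2 + F²)
(K(5)*(-39))*(-14) = (-39/(2 + 5²))*(-14) = (-39/(2 + 25))*(-14) = (-39/27)*(-14) = ((1/27)*(-39))*(-14) = -13/9*(-14) = 182/9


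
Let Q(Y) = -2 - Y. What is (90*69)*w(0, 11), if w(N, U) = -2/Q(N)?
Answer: 6210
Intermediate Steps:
w(N, U) = -2/(-2 - N)
(90*69)*w(0, 11) = (90*69)*(2/(2 + 0)) = 6210*(2/2) = 6210*(2*(½)) = 6210*1 = 6210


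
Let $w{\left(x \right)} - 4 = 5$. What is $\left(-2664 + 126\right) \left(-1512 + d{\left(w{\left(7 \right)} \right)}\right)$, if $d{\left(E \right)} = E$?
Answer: $3814614$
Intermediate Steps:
$w{\left(x \right)} = 9$ ($w{\left(x \right)} = 4 + 5 = 9$)
$\left(-2664 + 126\right) \left(-1512 + d{\left(w{\left(7 \right)} \right)}\right) = \left(-2664 + 126\right) \left(-1512 + 9\right) = \left(-2538\right) \left(-1503\right) = 3814614$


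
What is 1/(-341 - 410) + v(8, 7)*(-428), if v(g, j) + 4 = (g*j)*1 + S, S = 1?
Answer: -17035685/751 ≈ -22684.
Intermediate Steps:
v(g, j) = -3 + g*j (v(g, j) = -4 + ((g*j)*1 + 1) = -4 + (g*j + 1) = -4 + (1 + g*j) = -3 + g*j)
1/(-341 - 410) + v(8, 7)*(-428) = 1/(-341 - 410) + (-3 + 8*7)*(-428) = 1/(-751) + (-3 + 56)*(-428) = -1/751 + 53*(-428) = -1/751 - 22684 = -17035685/751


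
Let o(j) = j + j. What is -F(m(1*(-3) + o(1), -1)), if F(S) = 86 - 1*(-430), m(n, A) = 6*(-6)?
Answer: -516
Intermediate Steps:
o(j) = 2*j
m(n, A) = -36
F(S) = 516 (F(S) = 86 + 430 = 516)
-F(m(1*(-3) + o(1), -1)) = -1*516 = -516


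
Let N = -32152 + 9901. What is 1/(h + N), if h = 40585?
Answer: 1/18334 ≈ 5.4543e-5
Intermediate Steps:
N = -22251
1/(h + N) = 1/(40585 - 22251) = 1/18334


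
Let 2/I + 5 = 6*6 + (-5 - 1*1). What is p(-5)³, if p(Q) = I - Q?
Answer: 2048383/15625 ≈ 131.10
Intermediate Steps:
I = 2/25 (I = 2/(-5 + (6*6 + (-5 - 1*1))) = 2/(-5 + (36 + (-5 - 1))) = 2/(-5 + (36 - 6)) = 2/(-5 + 30) = 2/25 ≈ 0.080000)
p(Q) = 2/25 - Q
p(-5)³ = (2/25 - 1*(-5))³ = (2/25 + 5)³ = (127/25)³ = 2048383/15625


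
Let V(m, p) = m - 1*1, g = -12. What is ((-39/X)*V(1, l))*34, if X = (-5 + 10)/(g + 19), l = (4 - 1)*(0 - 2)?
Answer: 0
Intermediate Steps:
l = -6 (l = 3*(-2) = -6)
X = 5/7 (X = (-5 + 10)/(-12 + 19) = 5/7 ≈ 0.71429)
V(m, p) = -1 + m (V(m, p) = m - 1 = -1 + m)
((-39/X)*V(1, l))*34 = ((-39/5/7)*(-1 + 1))*34 = (-39*7/5*0)*34 = -273/5*0*34 = 0*34 = 0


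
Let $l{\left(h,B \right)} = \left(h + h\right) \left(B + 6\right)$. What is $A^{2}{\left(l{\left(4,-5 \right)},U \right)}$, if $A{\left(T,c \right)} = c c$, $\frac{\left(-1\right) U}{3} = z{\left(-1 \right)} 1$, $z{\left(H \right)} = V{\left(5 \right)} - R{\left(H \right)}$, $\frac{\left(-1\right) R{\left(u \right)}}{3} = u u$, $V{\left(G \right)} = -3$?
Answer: $0$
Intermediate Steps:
$R{\left(u \right)} = - 3 u^{2}$ ($R{\left(u \right)} = - 3 u u = - 3 u^{2}$)
$l{\left(h,B \right)} = 2 h \left(6 + B\right)$
$z{\left(H \right)} = -3 + 3 H^{2}$ ($z{\left(H \right)} = -3 - - 3 H^{2} = -3 + 3 H^{2}$)
$U = 0$ ($U = - 3 \left(-3 + 3 \left(-1\right)^{2}\right) 1 = - 3 \left(-3 + 3 \cdot 1\right) 1 = - 3 \left(-3 + 3\right) 1 = - 3 \cdot 0 \cdot 1 = \left(-3\right) 0 = 0$)
$A{\left(T,c \right)} = c^{2}$
$A^{2}{\left(l{\left(4,-5 \right)},U \right)} = \left(0^{2}\right)^{2} = 0^{2} = 0$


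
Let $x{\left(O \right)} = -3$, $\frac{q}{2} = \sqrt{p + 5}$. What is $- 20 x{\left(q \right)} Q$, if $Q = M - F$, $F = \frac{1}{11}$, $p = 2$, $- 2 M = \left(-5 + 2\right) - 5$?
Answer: $\frac{2580}{11} \approx 234.55$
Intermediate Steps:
$M = 4$ ($M = - \frac{\left(-5 + 2\right) - 5}{2} = - \frac{-3 - 5}{2} = \left(- \frac{1}{2}\right) \left(-8\right) = 4$)
$F = \frac{1}{11} \approx 0.090909$
$q = 2 \sqrt{7}$ ($q = 2 \sqrt{2 + 5} = 2 \sqrt{7} \approx 5.2915$)
$Q = \frac{43}{11}$ ($Q = 4 - \frac{1}{11} = \frac{43}{11} \approx 3.9091$)
$- 20 x{\left(q \right)} Q = \left(-20\right) \left(-3\right) \frac{43}{11} = 60 \cdot \frac{43}{11} = \frac{2580}{11}$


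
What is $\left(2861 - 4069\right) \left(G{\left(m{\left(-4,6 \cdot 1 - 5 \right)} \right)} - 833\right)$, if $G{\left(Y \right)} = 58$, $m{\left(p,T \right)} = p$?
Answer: $936200$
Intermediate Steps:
$\left(2861 - 4069\right) \left(G{\left(m{\left(-4,6 \cdot 1 - 5 \right)} \right)} - 833\right) = \left(2861 - 4069\right) \left(58 - 833\right) = \left(-1208\right) \left(-775\right) = 936200$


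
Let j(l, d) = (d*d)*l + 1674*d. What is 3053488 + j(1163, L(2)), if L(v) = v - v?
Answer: 3053488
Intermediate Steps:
L(v) = 0
j(l, d) = 1674*d + l*d² (j(l, d) = d²*l + 1674*d = l*d² + 1674*d = 1674*d + l*d²)
3053488 + j(1163, L(2)) = 3053488 + 0*(1674 + 0*1163) = 3053488 + 0*(1674 + 0) = 3053488 + 0*1674 = 3053488 + 0 = 3053488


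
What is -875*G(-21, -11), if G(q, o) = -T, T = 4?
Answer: 3500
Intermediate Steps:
G(q, o) = -4 (G(q, o) = -1*4 = -4)
-875*G(-21, -11) = -875*(-4) = 3500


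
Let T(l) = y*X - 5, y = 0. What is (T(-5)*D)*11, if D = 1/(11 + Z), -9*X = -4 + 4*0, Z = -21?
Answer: 11/2 ≈ 5.5000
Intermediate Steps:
X = 4/9 (X = -(-4 + 4*0)/9 = -(-4 + 0)/9 = -⅑*(-4) = 4/9 ≈ 0.44444)
T(l) = -5 (T(l) = 0*(4/9) - 5 = 0 - 5 = -5)
D = -⅒ (D = 1/(11 - 21) = 1/(-10) = -⅒ ≈ -0.10000)
(T(-5)*D)*11 = -5*(-⅒)*11 = (½)*11 = 11/2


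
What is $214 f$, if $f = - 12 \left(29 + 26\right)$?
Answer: $-141240$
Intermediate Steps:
$f = -660$ ($f = \left(-12\right) 55 = -660$)
$214 f = 214 \left(-660\right) = -141240$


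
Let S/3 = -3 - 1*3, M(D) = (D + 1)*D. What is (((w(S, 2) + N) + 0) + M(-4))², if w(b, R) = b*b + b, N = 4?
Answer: 103684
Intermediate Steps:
M(D) = D*(1 + D) (M(D) = (1 + D)*D = D*(1 + D))
S = -18 (S = 3*(-3 - 1*3) = 3*(-3 - 3) = 3*(-6) = -18)
w(b, R) = b + b² (w(b, R) = b² + b = b + b²)
(((w(S, 2) + N) + 0) + M(-4))² = (((-18*(1 - 18) + 4) + 0) - 4*(1 - 4))² = (((-18*(-17) + 4) + 0) - 4*(-3))² = (((306 + 4) + 0) + 12)² = ((310 + 0) + 12)² = (310 + 12)² = 322² = 103684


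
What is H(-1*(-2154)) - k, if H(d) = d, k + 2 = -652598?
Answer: 654754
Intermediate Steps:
k = -652600 (k = -2 - 652598 = -652600)
H(-1*(-2154)) - k = -1*(-2154) - 1*(-652600) = 2154 + 652600 = 654754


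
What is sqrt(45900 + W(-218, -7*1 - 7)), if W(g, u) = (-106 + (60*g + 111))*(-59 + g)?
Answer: 5*sqrt(146707) ≈ 1915.1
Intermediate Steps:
W(g, u) = (-59 + g)*(5 + 60*g) (W(g, u) = (-106 + (111 + 60*g))*(-59 + g) = (5 + 60*g)*(-59 + g) = (-59 + g)*(5 + 60*g))
sqrt(45900 + W(-218, -7*1 - 7)) = sqrt(45900 + (-295 - 3535*(-218) + 60*(-218)**2)) = sqrt(45900 + (-295 + 770630 + 60*47524)) = sqrt(45900 + (-295 + 770630 + 2851440)) = sqrt(45900 + 3621775) = sqrt(3667675) = 5*sqrt(146707)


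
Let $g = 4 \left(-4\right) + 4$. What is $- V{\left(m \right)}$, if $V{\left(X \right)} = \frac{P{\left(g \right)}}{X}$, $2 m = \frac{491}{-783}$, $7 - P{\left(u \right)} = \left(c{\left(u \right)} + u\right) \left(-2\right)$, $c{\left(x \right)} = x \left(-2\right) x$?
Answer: $- \frac{928638}{491} \approx -1891.3$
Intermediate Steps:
$c{\left(x \right)} = - 2 x^{2}$ ($c{\left(x \right)} = - 2 x x = - 2 x^{2}$)
$g = -12$ ($g = -16 + 4 = -12$)
$P{\left(u \right)} = 7 - 4 u^{2} + 2 u$ ($P{\left(u \right)} = 7 - \left(- 2 u^{2} + u\right) \left(-2\right) = 7 - \left(u - 2 u^{2}\right) \left(-2\right) = 7 - \left(- 2 u + 4 u^{2}\right) = 7 - 4 u^{2} + 2 u$)
$m = - \frac{491}{1566}$ ($m = \frac{491 \frac{1}{-783}}{2} = \frac{491 \left(- \frac{1}{783}\right)}{2} = \frac{1}{2} \left(- \frac{491}{783}\right) = - \frac{491}{1566} \approx -0.31354$)
$V{\left(X \right)} = - \frac{593}{X}$ ($V{\left(X \right)} = \frac{7 - 4 \left(-12\right)^{2} + 2 \left(-12\right)}{X} = \frac{7 - 576 - 24}{X} = - \frac{593}{X}$)
$- V{\left(m \right)} = - \frac{-593}{- \frac{491}{1566}} = - \frac{\left(-593\right) \left(-1566\right)}{491} = \left(-1\right) \frac{928638}{491} = - \frac{928638}{491}$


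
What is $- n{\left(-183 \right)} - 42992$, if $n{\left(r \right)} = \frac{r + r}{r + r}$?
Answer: $-42993$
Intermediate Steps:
$n{\left(r \right)} = 1$ ($n{\left(r \right)} = \frac{2 r}{2 r} = 2 r \frac{1}{2 r} = 1$)
$- n{\left(-183 \right)} - 42992 = \left(-1\right) 1 - 42992 = -1 - 42992 = -42993$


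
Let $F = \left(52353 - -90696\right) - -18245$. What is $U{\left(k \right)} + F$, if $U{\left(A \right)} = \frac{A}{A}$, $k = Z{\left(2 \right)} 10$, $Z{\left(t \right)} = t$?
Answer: $161295$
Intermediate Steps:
$k = 20$ ($k = 2 \cdot 10 = 20$)
$U{\left(A \right)} = 1$
$F = 161294$ ($F = \left(52353 + 90696\right) + 18245 = 143049 + 18245 = 161294$)
$U{\left(k \right)} + F = 1 + 161294 = 161295$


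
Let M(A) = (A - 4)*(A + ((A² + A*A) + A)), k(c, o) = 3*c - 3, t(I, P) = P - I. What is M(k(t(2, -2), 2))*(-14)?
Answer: 111720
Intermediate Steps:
k(c, o) = -3 + 3*c
M(A) = (-4 + A)*(2*A + 2*A²) (M(A) = (-4 + A)*(A + ((A² + A²) + A)) = (-4 + A)*(A + (2*A² + A)) = (-4 + A)*(A + (A + 2*A²)) = (-4 + A)*(2*A + 2*A²))
M(k(t(2, -2), 2))*(-14) = (2*(-3 + 3*(-2 - 1*2))*(-4 + (-3 + 3*(-2 - 1*2))² - 3*(-3 + 3*(-2 - 1*2))))*(-14) = (2*(-3 + 3*(-2 - 2))*(-4 + (-3 + 3*(-2 - 2))² - 3*(-3 + 3*(-2 - 2))))*(-14) = (2*(-3 + 3*(-4))*(-4 + (-3 + 3*(-4))² - 3*(-3 + 3*(-4))))*(-14) = (2*(-3 - 12)*(-4 + (-3 - 12)² - 3*(-3 - 12)))*(-14) = (2*(-15)*(-4 + (-15)² - 3*(-15)))*(-14) = (2*(-15)*(-4 + 225 + 45))*(-14) = (2*(-15)*266)*(-14) = -7980*(-14) = 111720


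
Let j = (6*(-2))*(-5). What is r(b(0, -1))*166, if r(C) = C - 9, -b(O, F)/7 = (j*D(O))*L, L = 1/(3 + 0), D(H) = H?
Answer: -1494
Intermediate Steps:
j = 60 (j = -12*(-5) = 60)
L = 1/3 ≈ 0.33333
b(O, F) = -140*O (b(O, F) = -7*60*O/3 = -140*O)
r(C) = -9 + C
r(b(0, -1))*166 = (-9 - 140*0)*166 = (-9 + 0)*166 = -9*166 = -1494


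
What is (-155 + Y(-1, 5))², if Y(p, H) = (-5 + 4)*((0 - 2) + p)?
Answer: 23104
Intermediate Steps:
Y(p, H) = 2 - p (Y(p, H) = -(-2 + p) = 2 - p)
(-155 + Y(-1, 5))² = (-155 + (2 - 1*(-1)))² = (-155 + (2 + 1))² = (-155 + 3)² = (-152)² = 23104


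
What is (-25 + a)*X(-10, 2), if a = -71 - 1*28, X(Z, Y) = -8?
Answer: 992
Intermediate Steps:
a = -99 (a = -71 - 28 = -99)
(-25 + a)*X(-10, 2) = (-25 - 99)*(-8) = -124*(-8) = 992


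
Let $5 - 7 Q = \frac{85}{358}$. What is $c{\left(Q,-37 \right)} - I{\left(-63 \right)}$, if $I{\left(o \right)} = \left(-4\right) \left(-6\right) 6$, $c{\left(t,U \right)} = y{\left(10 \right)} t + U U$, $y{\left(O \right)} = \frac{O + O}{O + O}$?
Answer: $\frac{3071555}{2506} \approx 1225.7$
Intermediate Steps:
$y{\left(O \right)} = 1$ ($y{\left(O \right)} = \frac{2 O}{2 O} = 2 O \frac{1}{2 O} = 1$)
$Q = \frac{1705}{2506}$ ($Q = \frac{5}{7} - \frac{85 \cdot \frac{1}{358}}{7} = \frac{5}{7} - \frac{85}{2506} = \frac{1705}{2506} \approx 0.68037$)
$c{\left(t,U \right)} = t + U^{2}$ ($c{\left(t,U \right)} = 1 t + U U = t + U^{2}$)
$I{\left(o \right)} = 144$ ($I{\left(o \right)} = 24 \cdot 6 = 144$)
$c{\left(Q,-37 \right)} - I{\left(-63 \right)} = \left(\frac{1705}{2506} + \left(-37\right)^{2}\right) - 144 = \left(\frac{1705}{2506} + 1369\right) - 144 = \frac{3432419}{2506} - 144 = \frac{3071555}{2506}$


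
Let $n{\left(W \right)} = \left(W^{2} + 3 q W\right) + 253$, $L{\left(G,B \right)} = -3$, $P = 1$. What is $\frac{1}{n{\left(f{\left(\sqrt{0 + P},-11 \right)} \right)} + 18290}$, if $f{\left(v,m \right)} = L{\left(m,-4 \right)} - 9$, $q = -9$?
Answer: $\frac{1}{19011} \approx 5.2601 \cdot 10^{-5}$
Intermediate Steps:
$f{\left(v,m \right)} = -12$ ($f{\left(v,m \right)} = -3 - 9 = -12$)
$n{\left(W \right)} = 253 + W^{2} - 27 W$ ($n{\left(W \right)} = \left(W^{2} + 3 \left(-9\right) W\right) + 253 = \left(W^{2} - 27 W\right) + 253 = 253 + W^{2} - 27 W$)
$\frac{1}{n{\left(f{\left(\sqrt{0 + P},-11 \right)} \right)} + 18290} = \frac{1}{\left(253 + \left(-12\right)^{2} - -324\right) + 18290} = \frac{1}{\left(253 + 144 + 324\right) + 18290} = \frac{1}{721 + 18290} = \frac{1}{19011}$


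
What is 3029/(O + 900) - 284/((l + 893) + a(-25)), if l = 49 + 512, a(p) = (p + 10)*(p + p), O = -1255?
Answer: -1694184/195605 ≈ -8.6613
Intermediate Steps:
a(p) = 2*p*(10 + p) (a(p) = (10 + p)*(2*p) = 2*p*(10 + p))
l = 561
3029/(O + 900) - 284/((l + 893) + a(-25)) = 3029/(-1255 + 900) - 284/((561 + 893) + 2*(-25)*(10 - 25)) = 3029/(-355) - 284/(1454 + 2*(-25)*(-15)) = 3029*(-1/355) - 284/(1454 + 750) = -3029/355 - 284/2204 = -3029/355 - 284*1/2204 = -3029/355 - 71/551 = -1694184/195605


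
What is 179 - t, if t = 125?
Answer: 54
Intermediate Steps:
179 - t = 179 - 1*125 = 179 - 125 = 54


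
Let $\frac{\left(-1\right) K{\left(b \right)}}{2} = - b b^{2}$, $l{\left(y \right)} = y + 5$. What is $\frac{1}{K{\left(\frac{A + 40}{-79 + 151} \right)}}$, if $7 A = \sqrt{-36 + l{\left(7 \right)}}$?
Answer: $\frac{8001504}{\left(140 + i \sqrt{6}\right)^{3}} \approx 2.9106 - 0.1529 i$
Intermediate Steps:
$l{\left(y \right)} = 5 + y$
$A = \frac{2 i \sqrt{6}}{7}$ ($A = \frac{\sqrt{-36 + \left(5 + 7\right)}}{7} = \frac{\sqrt{-36 + 12}}{7} = \frac{\sqrt{-24}}{7} = \frac{2 i \sqrt{6}}{7} \approx 0.69985 i$)
$K{\left(b \right)} = 2 b^{3}$ ($K{\left(b \right)} = - 2 - b b^{2} = - 2 \left(- b^{3}\right) = 2 b^{3}$)
$\frac{1}{K{\left(\frac{A + 40}{-79 + 151} \right)}} = \frac{1}{2 \left(\frac{\frac{2 i \sqrt{6}}{7} + 40}{-79 + 151}\right)^{3}} = \frac{1}{2 \left(\frac{40 + \frac{2 i \sqrt{6}}{7}}{72}\right)^{3}} = \frac{1}{2 \left(\left(40 + \frac{2 i \sqrt{6}}{7}\right) \frac{1}{72}\right)^{3}} = \frac{1}{2 \left(\frac{5}{9} + \frac{i \sqrt{6}}{252}\right)^{3}}$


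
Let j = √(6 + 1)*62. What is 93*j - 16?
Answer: -16 + 5766*√7 ≈ 15239.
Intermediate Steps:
j = 62*√7 (j = √7*62 = 62*√7 ≈ 164.04)
93*j - 16 = 93*(62*√7) - 16 = 5766*√7 - 16 = -16 + 5766*√7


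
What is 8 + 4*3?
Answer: 20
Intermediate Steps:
8 + 4*3 = 8 + 12 = 20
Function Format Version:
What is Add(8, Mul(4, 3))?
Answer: 20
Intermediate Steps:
Add(8, Mul(4, 3)) = Add(8, 12) = 20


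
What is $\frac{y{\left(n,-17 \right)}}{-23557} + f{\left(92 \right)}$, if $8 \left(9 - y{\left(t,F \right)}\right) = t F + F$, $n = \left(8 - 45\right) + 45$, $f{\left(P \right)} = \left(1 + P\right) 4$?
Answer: $\frac{70105407}{188456} \approx 372.0$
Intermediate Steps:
$f{\left(P \right)} = 4 + 4 P$
$n = 8$ ($n = -37 + 45 = 8$)
$y{\left(t,F \right)} = 9 - \frac{F}{8} - \frac{F t}{8}$ ($y{\left(t,F \right)} = 9 - \frac{t F + F}{8} = 9 - \frac{F t + F}{8} = 9 - \frac{F + F t}{8} = 9 - \left(\frac{F}{8} + \frac{F t}{8}\right) = 9 - \frac{F}{8} - \frac{F t}{8}$)
$\frac{y{\left(n,-17 \right)}}{-23557} + f{\left(92 \right)} = \frac{9 - - \frac{17}{8} - \left(- \frac{17}{8}\right) 8}{-23557} + \left(4 + 4 \cdot 92\right) = \left(9 + \frac{17}{8} + 17\right) \left(- \frac{1}{23557}\right) + \left(4 + 368\right) = \frac{225}{8} \left(- \frac{1}{23557}\right) + 372 = - \frac{225}{188456} + 372 = \frac{70105407}{188456}$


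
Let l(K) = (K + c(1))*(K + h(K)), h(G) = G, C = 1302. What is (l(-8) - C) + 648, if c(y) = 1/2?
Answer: -534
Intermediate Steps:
c(y) = ½
l(K) = 2*K*(½ + K) (l(K) = (K + ½)*(K + K) = (½ + K)*(2*K) = 2*K*(½ + K))
(l(-8) - C) + 648 = (-8*(1 + 2*(-8)) - 1*1302) + 648 = (-8*(1 - 16) - 1302) + 648 = (-8*(-15) - 1302) + 648 = (120 - 1302) + 648 = -1182 + 648 = -534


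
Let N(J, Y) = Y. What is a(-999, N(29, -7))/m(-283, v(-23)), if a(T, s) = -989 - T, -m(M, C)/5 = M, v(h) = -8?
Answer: 2/283 ≈ 0.0070671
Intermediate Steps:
m(M, C) = -5*M
a(-999, N(29, -7))/m(-283, v(-23)) = (-989 - 1*(-999))/((-5*(-283))) = (-989 + 999)/1415 = 10*(1/1415) = 2/283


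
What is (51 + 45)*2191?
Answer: 210336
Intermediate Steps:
(51 + 45)*2191 = 96*2191 = 210336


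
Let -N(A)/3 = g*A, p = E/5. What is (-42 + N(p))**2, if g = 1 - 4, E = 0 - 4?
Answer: 60516/25 ≈ 2420.6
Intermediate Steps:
E = -4
g = -3
p = -4/5 ≈ -0.80000
N(A) = 9*A (N(A) = -(-9)*A = 9*A)
(-42 + N(p))**2 = (-42 + 9*(-4/5))**2 = (-42 - 36/5)**2 = (-246/5)**2 = 60516/25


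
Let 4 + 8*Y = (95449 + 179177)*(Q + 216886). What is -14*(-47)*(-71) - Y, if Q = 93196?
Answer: -10644619134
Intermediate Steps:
Y = 10644572416 (Y = -½ + ((95449 + 179177)*(93196 + 216886))/8 = -½ + (274626*310082)/8 = -½ + (⅛)*85156579332 = -½ + 21289144833/2 = 10644572416)
-14*(-47)*(-71) - Y = -14*(-47)*(-71) - 1*10644572416 = -(-658)*(-71) - 10644572416 = -1*46718 - 10644572416 = -46718 - 10644572416 = -10644619134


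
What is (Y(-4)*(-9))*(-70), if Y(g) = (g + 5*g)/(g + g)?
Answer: 1890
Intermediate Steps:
Y(g) = 3 (Y(g) = (6*g)/((2*g)) = (6*g)*(1/(2*g)) = 3)
(Y(-4)*(-9))*(-70) = (3*(-9))*(-70) = -27*(-70) = 1890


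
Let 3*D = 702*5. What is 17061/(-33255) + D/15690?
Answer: -2541986/5797455 ≈ -0.43847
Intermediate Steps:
D = 1170 (D = (702*5)/3 = (1/3)*3510 = 1170)
17061/(-33255) + D/15690 = 17061/(-33255) + 1170/15690 = 17061*(-1/33255) + 1170*(1/15690) = -5687/11085 + 39/523 = -2541986/5797455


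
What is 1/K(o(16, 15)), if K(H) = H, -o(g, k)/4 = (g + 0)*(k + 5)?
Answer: -1/1280 ≈ -0.00078125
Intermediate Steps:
o(g, k) = -4*g*(5 + k) (o(g, k) = -4*(g + 0)*(k + 5) = -4*g*(5 + k))
1/K(o(16, 15)) = 1/(-4*16*(5 + 15)) = 1/(-4*16*20) = 1/(-1280) = -1/1280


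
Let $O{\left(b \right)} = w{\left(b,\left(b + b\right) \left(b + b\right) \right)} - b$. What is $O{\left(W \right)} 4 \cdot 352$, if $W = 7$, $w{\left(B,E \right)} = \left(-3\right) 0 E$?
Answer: $-9856$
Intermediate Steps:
$w{\left(B,E \right)} = 0$ ($w{\left(B,E \right)} = 0 E = 0$)
$O{\left(b \right)} = - b$ ($O{\left(b \right)} = 0 - b = - b$)
$O{\left(W \right)} 4 \cdot 352 = \left(-1\right) 7 \cdot 4 \cdot 352 = \left(-7\right) 4 \cdot 352 = \left(-28\right) 352 = -9856$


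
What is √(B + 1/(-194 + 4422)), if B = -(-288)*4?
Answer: √5148284449/2114 ≈ 33.941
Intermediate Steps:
B = 1152 (B = -48*(-24) = 1152)
√(B + 1/(-194 + 4422)) = √(1152 + 1/(-194 + 4422)) = √(1152 + 1/4228) = √(4870657/4228) = √5148284449/2114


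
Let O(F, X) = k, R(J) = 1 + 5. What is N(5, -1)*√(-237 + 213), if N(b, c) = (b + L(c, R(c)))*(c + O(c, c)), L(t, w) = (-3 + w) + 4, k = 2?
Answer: 24*I*√6 ≈ 58.788*I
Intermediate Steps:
R(J) = 6
O(F, X) = 2
L(t, w) = 1 + w
N(b, c) = (2 + c)*(7 + b) (N(b, c) = (b + (1 + 6))*(c + 2) = (b + 7)*(2 + c) = (7 + b)*(2 + c) = (2 + c)*(7 + b))
N(5, -1)*√(-237 + 213) = (14 + 2*5 + 7*(-1) + 5*(-1))*√(-237 + 213) = (14 + 10 - 7 - 5)*√(-24) = 12*(2*I*√6) = 24*I*√6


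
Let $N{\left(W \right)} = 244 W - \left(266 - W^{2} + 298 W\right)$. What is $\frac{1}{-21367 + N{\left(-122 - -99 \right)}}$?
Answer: $- \frac{1}{19862} \approx -5.0347 \cdot 10^{-5}$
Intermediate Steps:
$N{\left(W \right)} = -266 + W^{2} - 54 W$ ($N{\left(W \right)} = 244 W - \left(266 - W^{2} + 298 W\right) = -266 + W^{2} - 54 W$)
$\frac{1}{-21367 + N{\left(-122 - -99 \right)}} = \frac{1}{-21367 - \left(266 - \left(-122 - -99\right)^{2} + 54 \left(-122 - -99\right)\right)} = \frac{1}{-21367 - \left(266 - \left(-122 + 99\right)^{2} + 54 \left(-122 + 99\right)\right)} = \frac{1}{-21367 - \left(-976 - 529\right)} = \frac{1}{-21367 + \left(-266 + 529 + 1242\right)} = \frac{1}{-21367 + 1505} = \frac{1}{-19862} = - \frac{1}{19862}$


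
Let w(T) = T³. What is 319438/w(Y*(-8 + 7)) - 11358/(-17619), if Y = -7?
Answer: 38313428/41111 ≈ 931.95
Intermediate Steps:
319438/w(Y*(-8 + 7)) - 11358/(-17619) = 319438/((-7*(-8 + 7))³) - 11358/(-17619) = 319438/((-7*(-1))³) - 11358*(-1/17619) = 319438/(7³) + 3786/5873 = 319438/343 + 3786/5873 = 319438*(1/343) + 3786/5873 = 45634/49 + 3786/5873 = 38313428/41111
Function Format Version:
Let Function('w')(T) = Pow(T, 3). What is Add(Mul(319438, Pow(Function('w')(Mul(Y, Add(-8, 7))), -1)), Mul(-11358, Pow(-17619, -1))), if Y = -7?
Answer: Rational(38313428, 41111) ≈ 931.95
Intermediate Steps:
Add(Mul(319438, Pow(Function('w')(Mul(Y, Add(-8, 7))), -1)), Mul(-11358, Pow(-17619, -1))) = Add(Mul(319438, Pow(Pow(Mul(-7, Add(-8, 7)), 3), -1)), Mul(-11358, Pow(-17619, -1))) = Add(Mul(319438, Pow(Pow(Mul(-7, -1), 3), -1)), Mul(-11358, Rational(-1, 17619))) = Add(Mul(319438, Pow(Pow(7, 3), -1)), Rational(3786, 5873)) = Add(Mul(319438, Pow(343, -1)), Rational(3786, 5873)) = Add(Mul(319438, Rational(1, 343)), Rational(3786, 5873)) = Add(Rational(45634, 49), Rational(3786, 5873)) = Rational(38313428, 41111)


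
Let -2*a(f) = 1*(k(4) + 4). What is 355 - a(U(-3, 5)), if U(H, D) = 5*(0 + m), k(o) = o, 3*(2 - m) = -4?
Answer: 359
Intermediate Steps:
m = 10/3 (m = 2 - ⅓*(-4) = 2 + 4/3 = 10/3 ≈ 3.3333)
U(H, D) = 50/3 (U(H, D) = 5*(0 + 10/3) = 5*(10/3) = 50/3)
a(f) = -4 (a(f) = -(4 + 4)/2 = -8/2 = -½*8 = -4)
355 - a(U(-3, 5)) = 355 - 1*(-4) = 355 + 4 = 359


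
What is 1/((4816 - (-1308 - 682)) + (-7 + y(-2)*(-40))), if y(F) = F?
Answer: 1/6879 ≈ 0.00014537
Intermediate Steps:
1/((4816 - (-1308 - 682)) + (-7 + y(-2)*(-40))) = 1/((4816 - (-1308 - 682)) + (-7 - 2*(-40))) = 1/((4816 - 1*(-1990)) + (-7 + 80)) = 1/((4816 + 1990) + 73) = 1/(6806 + 73) = 1/6879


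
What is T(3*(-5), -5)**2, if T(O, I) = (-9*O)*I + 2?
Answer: 452929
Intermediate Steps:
T(O, I) = 2 - 9*I*O (T(O, I) = -9*I*O + 2 = 2 - 9*I*O)
T(3*(-5), -5)**2 = (2 - 9*(-5)*3*(-5))**2 = (2 - 9*(-5)*(-15))**2 = (2 - 675)**2 = (-673)**2 = 452929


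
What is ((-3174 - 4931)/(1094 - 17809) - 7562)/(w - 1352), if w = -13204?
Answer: 25278145/48660708 ≈ 0.51948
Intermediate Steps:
((-3174 - 4931)/(1094 - 17809) - 7562)/(w - 1352) = ((-3174 - 4931)/(1094 - 17809) - 7562)/(-13204 - 1352) = (-8105/(-16715) - 7562)/(-14556) = (-8105*(-1/16715) - 7562)*(-1/14556) = (1621/3343 - 7562)*(-1/14556) = -25278145/3343*(-1/14556) = 25278145/48660708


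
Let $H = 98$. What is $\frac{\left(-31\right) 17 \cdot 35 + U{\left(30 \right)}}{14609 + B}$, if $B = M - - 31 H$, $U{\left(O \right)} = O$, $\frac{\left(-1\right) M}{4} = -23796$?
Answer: $- \frac{18415}{112831} \approx -0.16321$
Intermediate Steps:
$M = 95184$ ($M = \left(-4\right) \left(-23796\right) = 95184$)
$B = 98222$ ($B = 95184 - \left(-31\right) 98 = 95184 - -3038 = 95184 + 3038 = 98222$)
$\frac{\left(-31\right) 17 \cdot 35 + U{\left(30 \right)}}{14609 + B} = \frac{\left(-31\right) 17 \cdot 35 + 30}{14609 + 98222} = \frac{\left(-527\right) 35 + 30}{112831} = \left(-18445 + 30\right) \frac{1}{112831} = \left(-18415\right) \frac{1}{112831} = - \frac{18415}{112831}$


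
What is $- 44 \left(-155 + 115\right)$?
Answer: $1760$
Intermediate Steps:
$- 44 \left(-155 + 115\right) = \left(-44\right) \left(-40\right) = 1760$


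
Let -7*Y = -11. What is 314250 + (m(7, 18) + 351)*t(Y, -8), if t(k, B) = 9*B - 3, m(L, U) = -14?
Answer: 288975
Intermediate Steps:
Y = 11/7 (Y = -⅐*(-11) = 11/7 ≈ 1.5714)
t(k, B) = -3 + 9*B
314250 + (m(7, 18) + 351)*t(Y, -8) = 314250 + (-14 + 351)*(-3 + 9*(-8)) = 314250 + 337*(-3 - 72) = 314250 + 337*(-75) = 314250 - 25275 = 288975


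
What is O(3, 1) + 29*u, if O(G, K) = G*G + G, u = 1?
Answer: 41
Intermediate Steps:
O(G, K) = G + G² (O(G, K) = G² + G = G + G²)
O(3, 1) + 29*u = 3*(1 + 3) + 29*1 = 3*4 + 29 = 12 + 29 = 41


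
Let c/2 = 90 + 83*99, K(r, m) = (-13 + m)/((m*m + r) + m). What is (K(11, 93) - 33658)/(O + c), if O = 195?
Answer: -98202798/49043059 ≈ -2.0024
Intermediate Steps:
K(r, m) = (-13 + m)/(m + r + m²) (K(r, m) = (-13 + m)/((m² + r) + m) = (-13 + m)/((r + m²) + m) = (-13 + m)/(m + r + m²))
c = 16614 (c = 2*(90 + 83*99) = 2*(90 + 8217) = 2*8307 = 16614)
(K(11, 93) - 33658)/(O + c) = ((-13 + 93)/(93 + 11 + 93²) - 33658)/(195 + 16614) = (80/(93 + 11 + 8649) - 33658)/16809 = (80/8753 - 33658)*(1/16809) = -294608394/8753*1/16809 = -98202798/49043059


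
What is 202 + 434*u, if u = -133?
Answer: -57520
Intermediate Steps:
202 + 434*u = 202 + 434*(-133) = 202 - 57722 = -57520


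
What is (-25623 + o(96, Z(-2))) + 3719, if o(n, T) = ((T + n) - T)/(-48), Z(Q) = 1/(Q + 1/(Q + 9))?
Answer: -21906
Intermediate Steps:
Z(Q) = 1/(Q + 1/(9 + Q))
o(n, T) = -n/48 (o(n, T) = n*(-1/48) = -n/48)
(-25623 + o(96, Z(-2))) + 3719 = (-25623 - 1/48*96) + 3719 = (-25623 - 2) + 3719 = -25625 + 3719 = -21906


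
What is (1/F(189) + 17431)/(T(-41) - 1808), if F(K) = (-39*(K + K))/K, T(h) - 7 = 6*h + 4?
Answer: -1359617/159354 ≈ -8.5321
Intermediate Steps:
T(h) = 11 + 6*h (T(h) = 7 + (6*h + 4) = 7 + (4 + 6*h) = 11 + 6*h)
F(K) = -78 (F(K) = (-78*K)/K = -78)
(1/F(189) + 17431)/(T(-41) - 1808) = (1/(-78) + 17431)/((11 + 6*(-41)) - 1808) = (-1/78 + 17431)/((11 - 246) - 1808) = 1359617/(78*(-235 - 1808)) = (1359617/78)/(-2043) = (1359617/78)*(-1/2043) = -1359617/159354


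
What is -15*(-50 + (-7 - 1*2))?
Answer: 885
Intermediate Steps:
-15*(-50 + (-7 - 1*2)) = -15*(-50 + (-7 - 2)) = -15*(-50 - 9) = -15*(-59) = 885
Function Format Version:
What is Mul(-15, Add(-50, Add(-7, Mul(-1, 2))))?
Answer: 885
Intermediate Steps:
Mul(-15, Add(-50, Add(-7, Mul(-1, 2)))) = Mul(-15, Add(-50, Add(-7, -2))) = Mul(-15, Add(-50, -9)) = Mul(-15, -59) = 885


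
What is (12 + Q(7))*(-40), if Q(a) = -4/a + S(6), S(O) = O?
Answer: -4880/7 ≈ -697.14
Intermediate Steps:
Q(a) = 6 - 4/a (Q(a) = -4/a + 6 = 6 - 4/a)
(12 + Q(7))*(-40) = (12 + (6 - 4/7))*(-40) = (12 + 38/7)*(-40) = (122/7)*(-40) = -4880/7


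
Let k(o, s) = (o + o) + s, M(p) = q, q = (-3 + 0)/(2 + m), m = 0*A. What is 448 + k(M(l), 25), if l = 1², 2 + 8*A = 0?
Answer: 470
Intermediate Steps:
A = -¼ (A = -¼ + (⅛)*0 = -¼ + 0 = -¼ ≈ -0.25000)
l = 1
m = 0 (m = 0*(-¼) = 0)
q = -3/2 (q = (-3 + 0)/(2 + 0) = -3/2 ≈ -1.5000)
M(p) = -3/2
k(o, s) = s + 2*o (k(o, s) = 2*o + s = s + 2*o)
448 + k(M(l), 25) = 448 + (25 + 2*(-3/2)) = 448 + (25 - 3) = 448 + 22 = 470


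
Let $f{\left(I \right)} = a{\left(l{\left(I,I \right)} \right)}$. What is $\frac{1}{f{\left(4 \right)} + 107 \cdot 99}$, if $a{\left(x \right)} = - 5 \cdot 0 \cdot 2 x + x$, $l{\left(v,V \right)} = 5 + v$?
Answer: $\frac{1}{10602} \approx 9.4322 \cdot 10^{-5}$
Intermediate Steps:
$a{\left(x \right)} = x$ ($a{\left(x \right)} = - 5 \cdot 0 x + x = \left(-5\right) 0 + x = 0 + x = x$)
$f{\left(I \right)} = 5 + I$
$\frac{1}{f{\left(4 \right)} + 107 \cdot 99} = \frac{1}{\left(5 + 4\right) + 107 \cdot 99} = \frac{1}{9 + 10593} = \frac{1}{10602}$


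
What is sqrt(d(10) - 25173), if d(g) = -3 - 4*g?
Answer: 8*I*sqrt(394) ≈ 158.8*I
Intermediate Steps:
sqrt(d(10) - 25173) = sqrt((-3 - 4*10) - 25173) = sqrt((-3 - 40) - 25173) = sqrt(-43 - 25173) = sqrt(-25216) = 8*I*sqrt(394)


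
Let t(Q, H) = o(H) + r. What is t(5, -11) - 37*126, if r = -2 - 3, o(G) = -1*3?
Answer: -4670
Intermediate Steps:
o(G) = -3
r = -5
t(Q, H) = -8 (t(Q, H) = -3 - 5 = -8)
t(5, -11) - 37*126 = -8 - 37*126 = -8 - 4662 = -4670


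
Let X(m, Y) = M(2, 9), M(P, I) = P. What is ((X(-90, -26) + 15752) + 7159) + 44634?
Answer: 67547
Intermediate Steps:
X(m, Y) = 2
((X(-90, -26) + 15752) + 7159) + 44634 = ((2 + 15752) + 7159) + 44634 = (15754 + 7159) + 44634 = 22913 + 44634 = 67547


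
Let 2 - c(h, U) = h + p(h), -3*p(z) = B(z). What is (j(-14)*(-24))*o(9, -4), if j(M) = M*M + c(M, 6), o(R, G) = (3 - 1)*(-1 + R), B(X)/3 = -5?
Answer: -79488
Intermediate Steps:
B(X) = -15 (B(X) = 3*(-5) = -15)
p(z) = 5 (p(z) = -⅓*(-15) = 5)
o(R, G) = -2 + 2*R (o(R, G) = 2*(-1 + R) = -2 + 2*R)
c(h, U) = -3 - h (c(h, U) = 2 - (h + 5) = 2 - (5 + h) = 2 + (-5 - h) = -3 - h)
j(M) = -3 + M² - M (j(M) = M*M + (-3 - M) = M² + (-3 - M) = -3 + M² - M)
(j(-14)*(-24))*o(9, -4) = ((-3 + (-14)² - 1*(-14))*(-24))*(-2 + 2*9) = ((-3 + 196 + 14)*(-24))*(-2 + 18) = (207*(-24))*16 = -4968*16 = -79488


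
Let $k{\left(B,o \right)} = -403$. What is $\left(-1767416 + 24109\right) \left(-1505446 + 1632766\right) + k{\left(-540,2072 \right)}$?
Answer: $-221957847643$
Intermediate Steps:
$\left(-1767416 + 24109\right) \left(-1505446 + 1632766\right) + k{\left(-540,2072 \right)} = \left(-1767416 + 24109\right) \left(-1505446 + 1632766\right) - 403 = \left(-1743307\right) 127320 - 403 = -221957847240 - 403 = -221957847643$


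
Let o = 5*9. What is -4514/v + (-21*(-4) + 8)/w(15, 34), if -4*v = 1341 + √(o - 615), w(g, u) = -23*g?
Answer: 118667012/8994255 - 18056*I*√570/1798851 ≈ 13.194 - 0.23964*I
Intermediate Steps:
o = 45
v = -1341/4 - I*√570/4 (v = -(1341 + √(45 - 615))/4 = -(1341 + √(-570))/4 = -(1341 + I*√570)/4 = -1341/4 - I*√570/4 ≈ -335.25 - 5.9687*I)
-4514/v + (-21*(-4) + 8)/w(15, 34) = -4514/(-1341/4 - I*√570/4) + (-21*(-4) + 8)/((-23*15)) = -4514/(-1341/4 - I*√570/4) + (84 + 8)/(-345) = -4514/(-1341/4 - I*√570/4) + 92*(-1/345) = -4514/(-1341/4 - I*√570/4) - 4/15 = -4/15 - 4514/(-1341/4 - I*√570/4)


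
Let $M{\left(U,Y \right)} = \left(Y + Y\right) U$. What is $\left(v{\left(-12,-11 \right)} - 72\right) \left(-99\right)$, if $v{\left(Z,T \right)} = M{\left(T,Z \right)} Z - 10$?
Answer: $321750$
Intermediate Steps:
$M{\left(U,Y \right)} = 2 U Y$ ($M{\left(U,Y \right)} = 2 Y U = 2 U Y$)
$v{\left(Z,T \right)} = -10 + 2 T Z^{2}$ ($v{\left(Z,T \right)} = 2 T Z Z - 10 = 2 T Z^{2} - 10 = -10 + 2 T Z^{2}$)
$\left(v{\left(-12,-11 \right)} - 72\right) \left(-99\right) = \left(\left(-10 + 2 \left(-11\right) \left(-12\right)^{2}\right) - 72\right) \left(-99\right) = \left(\left(-10 + 2 \left(-11\right) 144\right) - 72\right) \left(-99\right) = \left(\left(-10 - 3168\right) - 72\right) \left(-99\right) = \left(-3178 - 72\right) \left(-99\right) = \left(-3250\right) \left(-99\right) = 321750$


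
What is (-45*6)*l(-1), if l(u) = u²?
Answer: -270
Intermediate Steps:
(-45*6)*l(-1) = -45*6*(-1)² = -270*1 = -270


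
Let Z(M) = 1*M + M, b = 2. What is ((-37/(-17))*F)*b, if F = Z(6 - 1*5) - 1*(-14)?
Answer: 1184/17 ≈ 69.647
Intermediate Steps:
Z(M) = 2*M (Z(M) = M + M = 2*M)
F = 16 (F = 2*(6 - 1*5) - 1*(-14) = 2*(6 - 5) + 14 = 2*1 + 14 = 2 + 14 = 16)
((-37/(-17))*F)*b = (-37/(-17)*16)*2 = (-37*(-1/17)*16)*2 = ((37/17)*16)*2 = (592/17)*2 = 1184/17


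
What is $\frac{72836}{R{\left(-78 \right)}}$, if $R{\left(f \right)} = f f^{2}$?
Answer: $- \frac{18209}{118638} \approx -0.15348$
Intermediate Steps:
$R{\left(f \right)} = f^{3}$
$\frac{72836}{R{\left(-78 \right)}} = \frac{72836}{\left(-78\right)^{3}} = \frac{72836}{-474552} = 72836 \left(- \frac{1}{474552}\right) = - \frac{18209}{118638}$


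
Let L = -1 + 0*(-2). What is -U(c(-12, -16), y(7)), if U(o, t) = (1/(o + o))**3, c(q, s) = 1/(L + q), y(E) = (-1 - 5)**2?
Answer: 2197/8 ≈ 274.63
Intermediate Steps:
y(E) = 36 (y(E) = (-6)**2 = 36)
L = -1 (L = -1 + 0 = -1)
c(q, s) = 1/(-1 + q)
U(o, t) = 1/(8*o**3) (U(o, t) = (1/(2*o))**3 = 1/(8*o**3))
-U(c(-12, -16), y(7)) = -1/(8*(1/(-1 - 12))**3) = -1/(8*(1/(-13))**3) = -1/(8*(-1/13)**3) = -(-2197)/8 = -1*(-2197/8) = 2197/8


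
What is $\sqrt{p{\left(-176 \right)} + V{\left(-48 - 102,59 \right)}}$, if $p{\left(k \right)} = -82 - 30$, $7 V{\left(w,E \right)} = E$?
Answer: $\frac{5 i \sqrt{203}}{7} \approx 10.177 i$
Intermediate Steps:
$V{\left(w,E \right)} = \frac{E}{7}$
$p{\left(k \right)} = -112$ ($p{\left(k \right)} = -82 - 30 = -112$)
$\sqrt{p{\left(-176 \right)} + V{\left(-48 - 102,59 \right)}} = \sqrt{-112 + \frac{1}{7} \cdot 59} = \sqrt{-112 + \frac{59}{7}} = \sqrt{- \frac{725}{7}} = \frac{5 i \sqrt{203}}{7}$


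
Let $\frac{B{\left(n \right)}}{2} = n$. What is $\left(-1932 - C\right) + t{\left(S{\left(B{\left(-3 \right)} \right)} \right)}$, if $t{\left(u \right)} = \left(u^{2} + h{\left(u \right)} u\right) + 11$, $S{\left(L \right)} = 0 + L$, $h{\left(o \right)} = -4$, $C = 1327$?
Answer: $-3188$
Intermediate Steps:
$B{\left(n \right)} = 2 n$
$S{\left(L \right)} = L$
$t{\left(u \right)} = 11 + u^{2} - 4 u$ ($t{\left(u \right)} = \left(u^{2} - 4 u\right) + 11 = 11 + u^{2} - 4 u$)
$\left(-1932 - C\right) + t{\left(S{\left(B{\left(-3 \right)} \right)} \right)} = \left(-1932 - 1327\right) + \left(11 + \left(2 \left(-3\right)\right)^{2} - 4 \cdot 2 \left(-3\right)\right) = \left(-1932 - 1327\right) + \left(11 + \left(-6\right)^{2} - -24\right) = -3259 + \left(11 + 36 + 24\right) = -3259 + 71 = -3188$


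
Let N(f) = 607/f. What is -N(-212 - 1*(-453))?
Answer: -607/241 ≈ -2.5187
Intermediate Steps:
-N(-212 - 1*(-453)) = -607/(-212 - 1*(-453)) = -607/(-212 + 453) = -607/241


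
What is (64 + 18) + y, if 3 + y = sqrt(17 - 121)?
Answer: 79 + 2*I*sqrt(26) ≈ 79.0 + 10.198*I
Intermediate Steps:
y = -3 + 2*I*sqrt(26) (y = -3 + sqrt(17 - 121) = -3 + sqrt(-104) = -3 + 2*I*sqrt(26) ≈ -3.0 + 10.198*I)
(64 + 18) + y = (64 + 18) + (-3 + 2*I*sqrt(26)) = 82 + (-3 + 2*I*sqrt(26)) = 79 + 2*I*sqrt(26)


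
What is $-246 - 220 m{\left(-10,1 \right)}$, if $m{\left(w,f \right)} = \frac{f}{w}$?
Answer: $-224$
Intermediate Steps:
$-246 - 220 m{\left(-10,1 \right)} = -246 - 220 \cdot 1 \frac{1}{-10} = -246 - 220 \cdot 1 \left(- \frac{1}{10}\right) = -246 - -22 = -246 + 22 = -224$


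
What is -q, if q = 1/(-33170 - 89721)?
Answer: 1/122891 ≈ 8.1373e-6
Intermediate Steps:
q = -1/122891 (q = 1/(-122891) = -1/122891 ≈ -8.1373e-6)
-q = -1*(-1/122891) = 1/122891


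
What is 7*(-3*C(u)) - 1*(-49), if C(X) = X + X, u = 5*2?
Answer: -371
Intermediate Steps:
u = 10
C(X) = 2*X
7*(-3*C(u)) - 1*(-49) = 7*(-6*10) - 1*(-49) = 7*(-3*20) + 49 = 7*(-60) + 49 = -420 + 49 = -371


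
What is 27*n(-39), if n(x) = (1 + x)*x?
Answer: 40014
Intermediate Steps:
n(x) = x*(1 + x)
27*n(-39) = 27*(-39*(1 - 39)) = 27*(-39*(-38)) = 27*1482 = 40014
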